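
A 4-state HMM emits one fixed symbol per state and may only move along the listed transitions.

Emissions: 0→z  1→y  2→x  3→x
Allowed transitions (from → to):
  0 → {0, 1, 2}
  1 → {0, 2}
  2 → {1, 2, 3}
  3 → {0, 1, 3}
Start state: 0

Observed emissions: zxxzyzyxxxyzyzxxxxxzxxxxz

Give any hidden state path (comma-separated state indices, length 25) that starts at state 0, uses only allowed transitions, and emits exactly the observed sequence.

  pos 0: z in {0}, choose 0; start
  pos 1: x in {2,3}, choose 2; 0->2 ok
  pos 2: x in {2,3}, choose 3; 2->3 ok
  pos 3: z in {0}, choose 0; 3->0 ok
  pos 4: y in {1}, choose 1; 0->1 ok
  pos 5: z in {0}, choose 0; 1->0 ok
  pos 6: y in {1}, choose 1; 0->1 ok
  pos 7: x in {2,3}, choose 2; 1->2 ok
  pos 8: x in {2,3}, choose 2; 2->2 ok
  pos 9: x in {2,3}, choose 3; 2->3 ok
  pos 10: y in {1}, choose 1; 3->1 ok
  pos 11: z in {0}, choose 0; 1->0 ok
  pos 12: y in {1}, choose 1; 0->1 ok
  pos 13: z in {0}, choose 0; 1->0 ok
  pos 14: x in {2,3}, choose 2; 0->2 ok
  pos 15: x in {2,3}, choose 2; 2->2 ok
  pos 16: x in {2,3}, choose 2; 2->2 ok
  pos 17: x in {2,3}, choose 2; 2->2 ok
  pos 18: x in {2,3}, choose 3; 2->3 ok
  pos 19: z in {0}, choose 0; 3->0 ok
  pos 20: x in {2,3}, choose 2; 0->2 ok
  pos 21: x in {2,3}, choose 3; 2->3 ok
  pos 22: x in {2,3}, choose 3; 3->3 ok
  pos 23: x in {2,3}, choose 3; 3->3 ok
  pos 24: z in {0}, choose 0; 3->0 ok

0,2,3,0,1,0,1,2,2,3,1,0,1,0,2,2,2,2,3,0,2,3,3,3,0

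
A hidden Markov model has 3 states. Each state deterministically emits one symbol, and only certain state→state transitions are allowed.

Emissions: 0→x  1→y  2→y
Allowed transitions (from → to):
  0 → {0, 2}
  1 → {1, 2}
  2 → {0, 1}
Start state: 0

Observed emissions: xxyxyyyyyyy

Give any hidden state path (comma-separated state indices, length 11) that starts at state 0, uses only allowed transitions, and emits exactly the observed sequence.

0,0,2,0,2,1,1,1,2,1,2

  0: obs=x cand={0} pick 0 [start]
  1: obs=x cand={0} pick 0 [0->0 ok]
  2: obs=y cand={1,2} pick 2 [0->2 ok]
  3: obs=x cand={0} pick 0 [2->0 ok]
  4: obs=y cand={1,2} pick 2 [0->2 ok]
  5: obs=y cand={1,2} pick 1 [2->1 ok]
  6: obs=y cand={1,2} pick 1 [1->1 ok]
  7: obs=y cand={1,2} pick 1 [1->1 ok]
  8: obs=y cand={1,2} pick 2 [1->2 ok]
  9: obs=y cand={1,2} pick 1 [2->1 ok]
  10: obs=y cand={1,2} pick 2 [1->2 ok]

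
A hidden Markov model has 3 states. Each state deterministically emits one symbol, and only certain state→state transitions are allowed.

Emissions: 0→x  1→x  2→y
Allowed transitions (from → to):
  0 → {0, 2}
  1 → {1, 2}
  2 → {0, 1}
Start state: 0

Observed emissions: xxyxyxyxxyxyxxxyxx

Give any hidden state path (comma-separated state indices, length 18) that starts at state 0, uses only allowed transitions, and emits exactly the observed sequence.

  [0] x  {0,1}  => 0  start
  [1] x  {0,1}  => 0  0->0 ok
  [2] y  {2}  => 2  0->2 ok
  [3] x  {0,1}  => 1  2->1 ok
  [4] y  {2}  => 2  1->2 ok
  [5] x  {0,1}  => 0  2->0 ok
  [6] y  {2}  => 2  0->2 ok
  [7] x  {0,1}  => 1  2->1 ok
  [8] x  {0,1}  => 1  1->1 ok
  [9] y  {2}  => 2  1->2 ok
  [10] x  {0,1}  => 0  2->0 ok
  [11] y  {2}  => 2  0->2 ok
  [12] x  {0,1}  => 1  2->1 ok
  [13] x  {0,1}  => 1  1->1 ok
  [14] x  {0,1}  => 1  1->1 ok
  [15] y  {2}  => 2  1->2 ok
  [16] x  {0,1}  => 0  2->0 ok
  [17] x  {0,1}  => 0  0->0 ok

0,0,2,1,2,0,2,1,1,2,0,2,1,1,1,2,0,0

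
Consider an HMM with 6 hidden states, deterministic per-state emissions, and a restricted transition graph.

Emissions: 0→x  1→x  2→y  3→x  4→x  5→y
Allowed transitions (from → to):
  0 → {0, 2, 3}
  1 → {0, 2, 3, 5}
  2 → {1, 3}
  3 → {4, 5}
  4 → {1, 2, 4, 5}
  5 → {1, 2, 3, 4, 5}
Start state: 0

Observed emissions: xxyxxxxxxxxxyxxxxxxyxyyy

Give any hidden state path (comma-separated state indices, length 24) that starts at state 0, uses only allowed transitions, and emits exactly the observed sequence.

  0: obs=x cand={0,1,3,4} pick 0 [start]
  1: obs=x cand={0,1,3,4} pick 0 [0->0 ok]
  2: obs=y cand={2,5} pick 2 [0->2 ok]
  3: obs=x cand={0,1,3,4} pick 3 [2->3 ok]
  4: obs=x cand={0,1,3,4} pick 4 [3->4 ok]
  5: obs=x cand={0,1,3,4} pick 4 [4->4 ok]
  6: obs=x cand={0,1,3,4} pick 1 [4->1 ok]
  7: obs=x cand={0,1,3,4} pick 0 [1->0 ok]
  8: obs=x cand={0,1,3,4} pick 0 [0->0 ok]
  9: obs=x cand={0,1,3,4} pick 0 [0->0 ok]
  10: obs=x cand={0,1,3,4} pick 3 [0->3 ok]
  11: obs=x cand={0,1,3,4} pick 4 [3->4 ok]
  12: obs=y cand={2,5} pick 2 [4->2 ok]
  13: obs=x cand={0,1,3,4} pick 3 [2->3 ok]
  14: obs=x cand={0,1,3,4} pick 4 [3->4 ok]
  15: obs=x cand={0,1,3,4} pick 1 [4->1 ok]
  16: obs=x cand={0,1,3,4} pick 0 [1->0 ok]
  17: obs=x cand={0,1,3,4} pick 0 [0->0 ok]
  18: obs=x cand={0,1,3,4} pick 3 [0->3 ok]
  19: obs=y cand={2,5} pick 5 [3->5 ok]
  20: obs=x cand={0,1,3,4} pick 4 [5->4 ok]
  21: obs=y cand={2,5} pick 5 [4->5 ok]
  22: obs=y cand={2,5} pick 5 [5->5 ok]
  23: obs=y cand={2,5} pick 2 [5->2 ok]

0,0,2,3,4,4,1,0,0,0,3,4,2,3,4,1,0,0,3,5,4,5,5,2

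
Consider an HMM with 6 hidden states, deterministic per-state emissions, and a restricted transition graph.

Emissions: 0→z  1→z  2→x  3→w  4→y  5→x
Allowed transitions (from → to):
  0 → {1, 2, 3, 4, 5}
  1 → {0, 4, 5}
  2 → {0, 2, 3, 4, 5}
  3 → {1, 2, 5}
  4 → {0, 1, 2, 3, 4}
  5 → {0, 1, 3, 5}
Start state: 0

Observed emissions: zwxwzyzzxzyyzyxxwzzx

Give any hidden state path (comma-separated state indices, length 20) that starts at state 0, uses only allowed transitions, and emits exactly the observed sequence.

0,3,5,3,1,4,1,0,5,0,4,4,1,4,2,2,3,1,0,2

  pos 0: z in {0,1}, choose 0; start
  pos 1: w in {3}, choose 3; 0->3 ok
  pos 2: x in {2,5}, choose 5; 3->5 ok
  pos 3: w in {3}, choose 3; 5->3 ok
  pos 4: z in {0,1}, choose 1; 3->1 ok
  pos 5: y in {4}, choose 4; 1->4 ok
  pos 6: z in {0,1}, choose 1; 4->1 ok
  pos 7: z in {0,1}, choose 0; 1->0 ok
  pos 8: x in {2,5}, choose 5; 0->5 ok
  pos 9: z in {0,1}, choose 0; 5->0 ok
  pos 10: y in {4}, choose 4; 0->4 ok
  pos 11: y in {4}, choose 4; 4->4 ok
  pos 12: z in {0,1}, choose 1; 4->1 ok
  pos 13: y in {4}, choose 4; 1->4 ok
  pos 14: x in {2,5}, choose 2; 4->2 ok
  pos 15: x in {2,5}, choose 2; 2->2 ok
  pos 16: w in {3}, choose 3; 2->3 ok
  pos 17: z in {0,1}, choose 1; 3->1 ok
  pos 18: z in {0,1}, choose 0; 1->0 ok
  pos 19: x in {2,5}, choose 2; 0->2 ok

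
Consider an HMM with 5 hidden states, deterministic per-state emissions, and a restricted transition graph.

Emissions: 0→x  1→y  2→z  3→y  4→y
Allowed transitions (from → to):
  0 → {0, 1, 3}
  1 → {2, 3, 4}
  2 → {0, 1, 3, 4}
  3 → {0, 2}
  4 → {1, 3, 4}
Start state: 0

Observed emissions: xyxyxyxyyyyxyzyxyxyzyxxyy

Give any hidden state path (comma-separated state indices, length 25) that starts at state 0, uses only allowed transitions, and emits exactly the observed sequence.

  0: obs=x cand={0} pick 0 [start]
  1: obs=y cand={1,3,4} pick 3 [0->3 ok]
  2: obs=x cand={0} pick 0 [3->0 ok]
  3: obs=y cand={1,3,4} pick 3 [0->3 ok]
  4: obs=x cand={0} pick 0 [3->0 ok]
  5: obs=y cand={1,3,4} pick 3 [0->3 ok]
  6: obs=x cand={0} pick 0 [3->0 ok]
  7: obs=y cand={1,3,4} pick 1 [0->1 ok]
  8: obs=y cand={1,3,4} pick 4 [1->4 ok]
  9: obs=y cand={1,3,4} pick 1 [4->1 ok]
  10: obs=y cand={1,3,4} pick 3 [1->3 ok]
  11: obs=x cand={0} pick 0 [3->0 ok]
  12: obs=y cand={1,3,4} pick 3 [0->3 ok]
  13: obs=z cand={2} pick 2 [3->2 ok]
  14: obs=y cand={1,3,4} pick 3 [2->3 ok]
  15: obs=x cand={0} pick 0 [3->0 ok]
  16: obs=y cand={1,3,4} pick 3 [0->3 ok]
  17: obs=x cand={0} pick 0 [3->0 ok]
  18: obs=y cand={1,3,4} pick 3 [0->3 ok]
  19: obs=z cand={2} pick 2 [3->2 ok]
  20: obs=y cand={1,3,4} pick 3 [2->3 ok]
  21: obs=x cand={0} pick 0 [3->0 ok]
  22: obs=x cand={0} pick 0 [0->0 ok]
  23: obs=y cand={1,3,4} pick 1 [0->1 ok]
  24: obs=y cand={1,3,4} pick 4 [1->4 ok]

0,3,0,3,0,3,0,1,4,1,3,0,3,2,3,0,3,0,3,2,3,0,0,1,4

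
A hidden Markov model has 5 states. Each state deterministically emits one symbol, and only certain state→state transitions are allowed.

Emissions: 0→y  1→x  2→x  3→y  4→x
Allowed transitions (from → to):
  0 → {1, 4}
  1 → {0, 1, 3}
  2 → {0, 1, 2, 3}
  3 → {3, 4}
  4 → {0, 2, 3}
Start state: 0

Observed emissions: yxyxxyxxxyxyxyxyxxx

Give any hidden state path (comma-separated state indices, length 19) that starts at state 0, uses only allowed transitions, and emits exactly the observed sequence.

  pos 0: y in {0,3}, choose 0; start
  pos 1: x in {1,2,4}, choose 1; 0->1 ok
  pos 2: y in {0,3}, choose 0; 1->0 ok
  pos 3: x in {1,2,4}, choose 4; 0->4 ok
  pos 4: x in {1,2,4}, choose 2; 4->2 ok
  pos 5: y in {0,3}, choose 0; 2->0 ok
  pos 6: x in {1,2,4}, choose 4; 0->4 ok
  pos 7: x in {1,2,4}, choose 2; 4->2 ok
  pos 8: x in {1,2,4}, choose 1; 2->1 ok
  pos 9: y in {0,3}, choose 0; 1->0 ok
  pos 10: x in {1,2,4}, choose 4; 0->4 ok
  pos 11: y in {0,3}, choose 0; 4->0 ok
  pos 12: x in {1,2,4}, choose 1; 0->1 ok
  pos 13: y in {0,3}, choose 3; 1->3 ok
  pos 14: x in {1,2,4}, choose 4; 3->4 ok
  pos 15: y in {0,3}, choose 3; 4->3 ok
  pos 16: x in {1,2,4}, choose 4; 3->4 ok
  pos 17: x in {1,2,4}, choose 2; 4->2 ok
  pos 18: x in {1,2,4}, choose 2; 2->2 ok

0,1,0,4,2,0,4,2,1,0,4,0,1,3,4,3,4,2,2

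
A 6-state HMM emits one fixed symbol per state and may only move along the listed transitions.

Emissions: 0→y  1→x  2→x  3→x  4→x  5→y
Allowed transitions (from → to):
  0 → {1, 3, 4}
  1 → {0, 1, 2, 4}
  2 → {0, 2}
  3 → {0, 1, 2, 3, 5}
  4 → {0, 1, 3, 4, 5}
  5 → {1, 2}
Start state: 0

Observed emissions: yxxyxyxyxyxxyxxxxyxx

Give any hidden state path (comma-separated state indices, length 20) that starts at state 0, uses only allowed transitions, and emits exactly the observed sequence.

0,1,1,0,4,0,3,0,3,5,1,4,0,4,4,4,4,0,1,2

  t0 'y' -> {0,5}, take 0 (start)
  t1 'x' -> {1,2,3,4}, take 1 (0->1 ok)
  t2 'x' -> {1,2,3,4}, take 1 (1->1 ok)
  t3 'y' -> {0,5}, take 0 (1->0 ok)
  t4 'x' -> {1,2,3,4}, take 4 (0->4 ok)
  t5 'y' -> {0,5}, take 0 (4->0 ok)
  t6 'x' -> {1,2,3,4}, take 3 (0->3 ok)
  t7 'y' -> {0,5}, take 0 (3->0 ok)
  t8 'x' -> {1,2,3,4}, take 3 (0->3 ok)
  t9 'y' -> {0,5}, take 5 (3->5 ok)
  t10 'x' -> {1,2,3,4}, take 1 (5->1 ok)
  t11 'x' -> {1,2,3,4}, take 4 (1->4 ok)
  t12 'y' -> {0,5}, take 0 (4->0 ok)
  t13 'x' -> {1,2,3,4}, take 4 (0->4 ok)
  t14 'x' -> {1,2,3,4}, take 4 (4->4 ok)
  t15 'x' -> {1,2,3,4}, take 4 (4->4 ok)
  t16 'x' -> {1,2,3,4}, take 4 (4->4 ok)
  t17 'y' -> {0,5}, take 0 (4->0 ok)
  t18 'x' -> {1,2,3,4}, take 1 (0->1 ok)
  t19 'x' -> {1,2,3,4}, take 2 (1->2 ok)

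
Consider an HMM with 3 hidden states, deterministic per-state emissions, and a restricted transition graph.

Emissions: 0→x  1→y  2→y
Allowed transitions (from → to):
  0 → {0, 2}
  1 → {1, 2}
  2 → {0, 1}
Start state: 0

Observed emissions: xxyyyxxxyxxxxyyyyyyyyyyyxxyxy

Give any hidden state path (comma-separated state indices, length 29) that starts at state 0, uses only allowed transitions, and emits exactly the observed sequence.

  pos 0: x in {0}, choose 0; start
  pos 1: x in {0}, choose 0; 0->0 ok
  pos 2: y in {1,2}, choose 2; 0->2 ok
  pos 3: y in {1,2}, choose 1; 2->1 ok
  pos 4: y in {1,2}, choose 2; 1->2 ok
  pos 5: x in {0}, choose 0; 2->0 ok
  pos 6: x in {0}, choose 0; 0->0 ok
  pos 7: x in {0}, choose 0; 0->0 ok
  pos 8: y in {1,2}, choose 2; 0->2 ok
  pos 9: x in {0}, choose 0; 2->0 ok
  pos 10: x in {0}, choose 0; 0->0 ok
  pos 11: x in {0}, choose 0; 0->0 ok
  pos 12: x in {0}, choose 0; 0->0 ok
  pos 13: y in {1,2}, choose 2; 0->2 ok
  pos 14: y in {1,2}, choose 1; 2->1 ok
  pos 15: y in {1,2}, choose 1; 1->1 ok
  pos 16: y in {1,2}, choose 1; 1->1 ok
  pos 17: y in {1,2}, choose 1; 1->1 ok
  pos 18: y in {1,2}, choose 1; 1->1 ok
  pos 19: y in {1,2}, choose 1; 1->1 ok
  pos 20: y in {1,2}, choose 1; 1->1 ok
  pos 21: y in {1,2}, choose 1; 1->1 ok
  pos 22: y in {1,2}, choose 1; 1->1 ok
  pos 23: y in {1,2}, choose 2; 1->2 ok
  pos 24: x in {0}, choose 0; 2->0 ok
  pos 25: x in {0}, choose 0; 0->0 ok
  pos 26: y in {1,2}, choose 2; 0->2 ok
  pos 27: x in {0}, choose 0; 2->0 ok
  pos 28: y in {1,2}, choose 2; 0->2 ok

0,0,2,1,2,0,0,0,2,0,0,0,0,2,1,1,1,1,1,1,1,1,1,2,0,0,2,0,2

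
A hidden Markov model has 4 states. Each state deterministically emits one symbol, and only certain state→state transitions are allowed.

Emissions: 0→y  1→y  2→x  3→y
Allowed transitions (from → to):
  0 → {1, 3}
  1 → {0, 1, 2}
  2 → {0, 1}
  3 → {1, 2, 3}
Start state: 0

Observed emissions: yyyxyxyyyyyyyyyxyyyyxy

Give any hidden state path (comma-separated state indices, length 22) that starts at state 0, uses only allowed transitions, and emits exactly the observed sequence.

0,1,1,2,1,2,0,1,0,1,0,1,1,0,3,2,0,1,0,3,2,0

  t0 'y' -> {0,1,3}, take 0 (start)
  t1 'y' -> {0,1,3}, take 1 (0->1 ok)
  t2 'y' -> {0,1,3}, take 1 (1->1 ok)
  t3 'x' -> {2}, take 2 (1->2 ok)
  t4 'y' -> {0,1,3}, take 1 (2->1 ok)
  t5 'x' -> {2}, take 2 (1->2 ok)
  t6 'y' -> {0,1,3}, take 0 (2->0 ok)
  t7 'y' -> {0,1,3}, take 1 (0->1 ok)
  t8 'y' -> {0,1,3}, take 0 (1->0 ok)
  t9 'y' -> {0,1,3}, take 1 (0->1 ok)
  t10 'y' -> {0,1,3}, take 0 (1->0 ok)
  t11 'y' -> {0,1,3}, take 1 (0->1 ok)
  t12 'y' -> {0,1,3}, take 1 (1->1 ok)
  t13 'y' -> {0,1,3}, take 0 (1->0 ok)
  t14 'y' -> {0,1,3}, take 3 (0->3 ok)
  t15 'x' -> {2}, take 2 (3->2 ok)
  t16 'y' -> {0,1,3}, take 0 (2->0 ok)
  t17 'y' -> {0,1,3}, take 1 (0->1 ok)
  t18 'y' -> {0,1,3}, take 0 (1->0 ok)
  t19 'y' -> {0,1,3}, take 3 (0->3 ok)
  t20 'x' -> {2}, take 2 (3->2 ok)
  t21 'y' -> {0,1,3}, take 0 (2->0 ok)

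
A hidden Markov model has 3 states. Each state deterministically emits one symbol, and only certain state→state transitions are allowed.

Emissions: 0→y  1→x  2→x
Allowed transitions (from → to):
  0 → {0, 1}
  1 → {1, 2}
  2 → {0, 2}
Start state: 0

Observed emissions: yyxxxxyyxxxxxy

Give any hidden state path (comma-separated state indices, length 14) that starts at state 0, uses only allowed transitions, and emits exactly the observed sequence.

  [0] y  {0}  => 0  start
  [1] y  {0}  => 0  0->0 ok
  [2] x  {1,2}  => 1  0->1 ok
  [3] x  {1,2}  => 1  1->1 ok
  [4] x  {1,2}  => 1  1->1 ok
  [5] x  {1,2}  => 2  1->2 ok
  [6] y  {0}  => 0  2->0 ok
  [7] y  {0}  => 0  0->0 ok
  [8] x  {1,2}  => 1  0->1 ok
  [9] x  {1,2}  => 1  1->1 ok
  [10] x  {1,2}  => 1  1->1 ok
  [11] x  {1,2}  => 1  1->1 ok
  [12] x  {1,2}  => 2  1->2 ok
  [13] y  {0}  => 0  2->0 ok

0,0,1,1,1,2,0,0,1,1,1,1,2,0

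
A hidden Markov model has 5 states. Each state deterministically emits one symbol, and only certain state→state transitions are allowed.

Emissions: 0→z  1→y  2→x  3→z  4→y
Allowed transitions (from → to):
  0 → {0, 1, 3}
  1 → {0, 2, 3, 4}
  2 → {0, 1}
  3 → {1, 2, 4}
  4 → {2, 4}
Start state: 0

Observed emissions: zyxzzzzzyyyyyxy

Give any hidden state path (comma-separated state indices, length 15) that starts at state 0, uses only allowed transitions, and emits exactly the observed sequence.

  0: obs=z cand={0,3} pick 0 [start]
  1: obs=y cand={1,4} pick 1 [0->1 ok]
  2: obs=x cand={2} pick 2 [1->2 ok]
  3: obs=z cand={0,3} pick 0 [2->0 ok]
  4: obs=z cand={0,3} pick 0 [0->0 ok]
  5: obs=z cand={0,3} pick 0 [0->0 ok]
  6: obs=z cand={0,3} pick 0 [0->0 ok]
  7: obs=z cand={0,3} pick 3 [0->3 ok]
  8: obs=y cand={1,4} pick 4 [3->4 ok]
  9: obs=y cand={1,4} pick 4 [4->4 ok]
  10: obs=y cand={1,4} pick 4 [4->4 ok]
  11: obs=y cand={1,4} pick 4 [4->4 ok]
  12: obs=y cand={1,4} pick 4 [4->4 ok]
  13: obs=x cand={2} pick 2 [4->2 ok]
  14: obs=y cand={1,4} pick 1 [2->1 ok]

0,1,2,0,0,0,0,3,4,4,4,4,4,2,1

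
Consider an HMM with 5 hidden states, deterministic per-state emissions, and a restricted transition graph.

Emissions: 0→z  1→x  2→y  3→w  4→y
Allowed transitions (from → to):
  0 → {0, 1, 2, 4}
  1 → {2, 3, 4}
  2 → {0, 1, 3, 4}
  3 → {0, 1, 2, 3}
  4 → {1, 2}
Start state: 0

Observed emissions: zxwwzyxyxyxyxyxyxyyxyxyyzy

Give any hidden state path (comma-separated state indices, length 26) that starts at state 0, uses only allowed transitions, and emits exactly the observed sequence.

  0: obs=z cand={0} pick 0 [start]
  1: obs=x cand={1} pick 1 [0->1 ok]
  2: obs=w cand={3} pick 3 [1->3 ok]
  3: obs=w cand={3} pick 3 [3->3 ok]
  4: obs=z cand={0} pick 0 [3->0 ok]
  5: obs=y cand={2,4} pick 2 [0->2 ok]
  6: obs=x cand={1} pick 1 [2->1 ok]
  7: obs=y cand={2,4} pick 2 [1->2 ok]
  8: obs=x cand={1} pick 1 [2->1 ok]
  9: obs=y cand={2,4} pick 4 [1->4 ok]
  10: obs=x cand={1} pick 1 [4->1 ok]
  11: obs=y cand={2,4} pick 4 [1->4 ok]
  12: obs=x cand={1} pick 1 [4->1 ok]
  13: obs=y cand={2,4} pick 4 [1->4 ok]
  14: obs=x cand={1} pick 1 [4->1 ok]
  15: obs=y cand={2,4} pick 2 [1->2 ok]
  16: obs=x cand={1} pick 1 [2->1 ok]
  17: obs=y cand={2,4} pick 4 [1->4 ok]
  18: obs=y cand={2,4} pick 2 [4->2 ok]
  19: obs=x cand={1} pick 1 [2->1 ok]
  20: obs=y cand={2,4} pick 2 [1->2 ok]
  21: obs=x cand={1} pick 1 [2->1 ok]
  22: obs=y cand={2,4} pick 4 [1->4 ok]
  23: obs=y cand={2,4} pick 2 [4->2 ok]
  24: obs=z cand={0} pick 0 [2->0 ok]
  25: obs=y cand={2,4} pick 2 [0->2 ok]

0,1,3,3,0,2,1,2,1,4,1,4,1,4,1,2,1,4,2,1,2,1,4,2,0,2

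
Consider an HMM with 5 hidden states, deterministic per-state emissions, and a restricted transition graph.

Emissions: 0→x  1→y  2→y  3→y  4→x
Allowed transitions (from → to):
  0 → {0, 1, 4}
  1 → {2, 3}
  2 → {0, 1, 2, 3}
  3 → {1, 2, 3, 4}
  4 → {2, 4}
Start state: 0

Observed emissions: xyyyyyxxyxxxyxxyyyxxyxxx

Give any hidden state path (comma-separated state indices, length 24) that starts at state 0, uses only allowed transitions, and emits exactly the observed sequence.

  pos 0: x in {0,4}, choose 0; start
  pos 1: y in {1,2,3}, choose 1; 0->1 ok
  pos 2: y in {1,2,3}, choose 3; 1->3 ok
  pos 3: y in {1,2,3}, choose 3; 3->3 ok
  pos 4: y in {1,2,3}, choose 2; 3->2 ok
  pos 5: y in {1,2,3}, choose 3; 2->3 ok
  pos 6: x in {0,4}, choose 4; 3->4 ok
  pos 7: x in {0,4}, choose 4; 4->4 ok
  pos 8: y in {1,2,3}, choose 2; 4->2 ok
  pos 9: x in {0,4}, choose 0; 2->0 ok
  pos 10: x in {0,4}, choose 4; 0->4 ok
  pos 11: x in {0,4}, choose 4; 4->4 ok
  pos 12: y in {1,2,3}, choose 2; 4->2 ok
  pos 13: x in {0,4}, choose 0; 2->0 ok
  pos 14: x in {0,4}, choose 0; 0->0 ok
  pos 15: y in {1,2,3}, choose 1; 0->1 ok
  pos 16: y in {1,2,3}, choose 2; 1->2 ok
  pos 17: y in {1,2,3}, choose 2; 2->2 ok
  pos 18: x in {0,4}, choose 0; 2->0 ok
  pos 19: x in {0,4}, choose 4; 0->4 ok
  pos 20: y in {1,2,3}, choose 2; 4->2 ok
  pos 21: x in {0,4}, choose 0; 2->0 ok
  pos 22: x in {0,4}, choose 0; 0->0 ok
  pos 23: x in {0,4}, choose 0; 0->0 ok

0,1,3,3,2,3,4,4,2,0,4,4,2,0,0,1,2,2,0,4,2,0,0,0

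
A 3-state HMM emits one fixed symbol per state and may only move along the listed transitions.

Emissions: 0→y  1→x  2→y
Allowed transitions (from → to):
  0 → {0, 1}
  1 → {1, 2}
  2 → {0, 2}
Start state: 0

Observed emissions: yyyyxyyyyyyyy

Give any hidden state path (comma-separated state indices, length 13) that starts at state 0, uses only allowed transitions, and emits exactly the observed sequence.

  [0] y  {0,2}  => 0  start
  [1] y  {0,2}  => 0  0->0 ok
  [2] y  {0,2}  => 0  0->0 ok
  [3] y  {0,2}  => 0  0->0 ok
  [4] x  {1}  => 1  0->1 ok
  [5] y  {0,2}  => 2  1->2 ok
  [6] y  {0,2}  => 2  2->2 ok
  [7] y  {0,2}  => 2  2->2 ok
  [8] y  {0,2}  => 2  2->2 ok
  [9] y  {0,2}  => 2  2->2 ok
  [10] y  {0,2}  => 2  2->2 ok
  [11] y  {0,2}  => 0  2->0 ok
  [12] y  {0,2}  => 0  0->0 ok

0,0,0,0,1,2,2,2,2,2,2,0,0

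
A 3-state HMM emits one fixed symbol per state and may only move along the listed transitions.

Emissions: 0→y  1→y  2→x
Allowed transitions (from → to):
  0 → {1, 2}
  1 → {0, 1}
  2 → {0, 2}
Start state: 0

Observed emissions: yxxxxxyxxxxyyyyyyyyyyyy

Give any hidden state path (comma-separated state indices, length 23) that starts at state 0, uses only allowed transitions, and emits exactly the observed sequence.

  t0 'y' -> {0,1}, take 0 (start)
  t1 'x' -> {2}, take 2 (0->2 ok)
  t2 'x' -> {2}, take 2 (2->2 ok)
  t3 'x' -> {2}, take 2 (2->2 ok)
  t4 'x' -> {2}, take 2 (2->2 ok)
  t5 'x' -> {2}, take 2 (2->2 ok)
  t6 'y' -> {0,1}, take 0 (2->0 ok)
  t7 'x' -> {2}, take 2 (0->2 ok)
  t8 'x' -> {2}, take 2 (2->2 ok)
  t9 'x' -> {2}, take 2 (2->2 ok)
  t10 'x' -> {2}, take 2 (2->2 ok)
  t11 'y' -> {0,1}, take 0 (2->0 ok)
  t12 'y' -> {0,1}, take 1 (0->1 ok)
  t13 'y' -> {0,1}, take 1 (1->1 ok)
  t14 'y' -> {0,1}, take 1 (1->1 ok)
  t15 'y' -> {0,1}, take 0 (1->0 ok)
  t16 'y' -> {0,1}, take 1 (0->1 ok)
  t17 'y' -> {0,1}, take 1 (1->1 ok)
  t18 'y' -> {0,1}, take 1 (1->1 ok)
  t19 'y' -> {0,1}, take 1 (1->1 ok)
  t20 'y' -> {0,1}, take 1 (1->1 ok)
  t21 'y' -> {0,1}, take 0 (1->0 ok)
  t22 'y' -> {0,1}, take 1 (0->1 ok)

0,2,2,2,2,2,0,2,2,2,2,0,1,1,1,0,1,1,1,1,1,0,1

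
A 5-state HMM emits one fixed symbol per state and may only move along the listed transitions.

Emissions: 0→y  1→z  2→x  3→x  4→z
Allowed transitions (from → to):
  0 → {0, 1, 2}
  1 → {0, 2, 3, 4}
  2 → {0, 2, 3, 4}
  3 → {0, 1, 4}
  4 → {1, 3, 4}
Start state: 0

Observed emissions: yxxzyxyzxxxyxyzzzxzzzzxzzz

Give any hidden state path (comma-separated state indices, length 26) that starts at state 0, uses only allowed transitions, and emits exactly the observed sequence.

0,2,3,1,0,2,0,1,2,2,3,0,2,0,1,4,1,2,4,4,4,1,3,4,4,1

  0: obs=y cand={0} pick 0 [start]
  1: obs=x cand={2,3} pick 2 [0->2 ok]
  2: obs=x cand={2,3} pick 3 [2->3 ok]
  3: obs=z cand={1,4} pick 1 [3->1 ok]
  4: obs=y cand={0} pick 0 [1->0 ok]
  5: obs=x cand={2,3} pick 2 [0->2 ok]
  6: obs=y cand={0} pick 0 [2->0 ok]
  7: obs=z cand={1,4} pick 1 [0->1 ok]
  8: obs=x cand={2,3} pick 2 [1->2 ok]
  9: obs=x cand={2,3} pick 2 [2->2 ok]
  10: obs=x cand={2,3} pick 3 [2->3 ok]
  11: obs=y cand={0} pick 0 [3->0 ok]
  12: obs=x cand={2,3} pick 2 [0->2 ok]
  13: obs=y cand={0} pick 0 [2->0 ok]
  14: obs=z cand={1,4} pick 1 [0->1 ok]
  15: obs=z cand={1,4} pick 4 [1->4 ok]
  16: obs=z cand={1,4} pick 1 [4->1 ok]
  17: obs=x cand={2,3} pick 2 [1->2 ok]
  18: obs=z cand={1,4} pick 4 [2->4 ok]
  19: obs=z cand={1,4} pick 4 [4->4 ok]
  20: obs=z cand={1,4} pick 4 [4->4 ok]
  21: obs=z cand={1,4} pick 1 [4->1 ok]
  22: obs=x cand={2,3} pick 3 [1->3 ok]
  23: obs=z cand={1,4} pick 4 [3->4 ok]
  24: obs=z cand={1,4} pick 4 [4->4 ok]
  25: obs=z cand={1,4} pick 1 [4->1 ok]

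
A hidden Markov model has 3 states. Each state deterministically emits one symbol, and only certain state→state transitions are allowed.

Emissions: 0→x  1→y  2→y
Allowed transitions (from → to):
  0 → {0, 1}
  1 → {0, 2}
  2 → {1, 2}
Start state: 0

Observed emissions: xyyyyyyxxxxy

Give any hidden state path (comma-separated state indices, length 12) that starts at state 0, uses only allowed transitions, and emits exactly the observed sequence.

  0: obs=x cand={0} pick 0 [start]
  1: obs=y cand={1,2} pick 1 [0->1 ok]
  2: obs=y cand={1,2} pick 2 [1->2 ok]
  3: obs=y cand={1,2} pick 2 [2->2 ok]
  4: obs=y cand={1,2} pick 2 [2->2 ok]
  5: obs=y cand={1,2} pick 2 [2->2 ok]
  6: obs=y cand={1,2} pick 1 [2->1 ok]
  7: obs=x cand={0} pick 0 [1->0 ok]
  8: obs=x cand={0} pick 0 [0->0 ok]
  9: obs=x cand={0} pick 0 [0->0 ok]
  10: obs=x cand={0} pick 0 [0->0 ok]
  11: obs=y cand={1,2} pick 1 [0->1 ok]

0,1,2,2,2,2,1,0,0,0,0,1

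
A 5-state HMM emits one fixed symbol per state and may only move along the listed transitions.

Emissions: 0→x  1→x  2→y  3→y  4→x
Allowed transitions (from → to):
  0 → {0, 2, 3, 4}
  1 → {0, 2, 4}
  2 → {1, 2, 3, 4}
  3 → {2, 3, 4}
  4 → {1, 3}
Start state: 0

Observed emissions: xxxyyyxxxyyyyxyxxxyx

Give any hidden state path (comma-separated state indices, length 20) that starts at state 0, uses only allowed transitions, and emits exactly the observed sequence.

0,0,0,3,3,3,4,1,4,3,2,3,2,4,3,4,1,4,3,4

  0: obs=x cand={0,1,4} pick 0 [start]
  1: obs=x cand={0,1,4} pick 0 [0->0 ok]
  2: obs=x cand={0,1,4} pick 0 [0->0 ok]
  3: obs=y cand={2,3} pick 3 [0->3 ok]
  4: obs=y cand={2,3} pick 3 [3->3 ok]
  5: obs=y cand={2,3} pick 3 [3->3 ok]
  6: obs=x cand={0,1,4} pick 4 [3->4 ok]
  7: obs=x cand={0,1,4} pick 1 [4->1 ok]
  8: obs=x cand={0,1,4} pick 4 [1->4 ok]
  9: obs=y cand={2,3} pick 3 [4->3 ok]
  10: obs=y cand={2,3} pick 2 [3->2 ok]
  11: obs=y cand={2,3} pick 3 [2->3 ok]
  12: obs=y cand={2,3} pick 2 [3->2 ok]
  13: obs=x cand={0,1,4} pick 4 [2->4 ok]
  14: obs=y cand={2,3} pick 3 [4->3 ok]
  15: obs=x cand={0,1,4} pick 4 [3->4 ok]
  16: obs=x cand={0,1,4} pick 1 [4->1 ok]
  17: obs=x cand={0,1,4} pick 4 [1->4 ok]
  18: obs=y cand={2,3} pick 3 [4->3 ok]
  19: obs=x cand={0,1,4} pick 4 [3->4 ok]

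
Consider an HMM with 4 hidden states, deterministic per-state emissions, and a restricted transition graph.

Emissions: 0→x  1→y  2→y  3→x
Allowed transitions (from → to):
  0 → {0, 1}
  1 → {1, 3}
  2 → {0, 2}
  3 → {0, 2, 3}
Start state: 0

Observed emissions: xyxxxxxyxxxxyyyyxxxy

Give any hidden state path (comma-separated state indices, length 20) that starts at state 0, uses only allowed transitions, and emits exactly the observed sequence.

0,1,3,3,0,0,0,1,3,3,3,0,1,1,1,1,3,3,0,1

  t0 'x' -> {0,3}, take 0 (start)
  t1 'y' -> {1,2}, take 1 (0->1 ok)
  t2 'x' -> {0,3}, take 3 (1->3 ok)
  t3 'x' -> {0,3}, take 3 (3->3 ok)
  t4 'x' -> {0,3}, take 0 (3->0 ok)
  t5 'x' -> {0,3}, take 0 (0->0 ok)
  t6 'x' -> {0,3}, take 0 (0->0 ok)
  t7 'y' -> {1,2}, take 1 (0->1 ok)
  t8 'x' -> {0,3}, take 3 (1->3 ok)
  t9 'x' -> {0,3}, take 3 (3->3 ok)
  t10 'x' -> {0,3}, take 3 (3->3 ok)
  t11 'x' -> {0,3}, take 0 (3->0 ok)
  t12 'y' -> {1,2}, take 1 (0->1 ok)
  t13 'y' -> {1,2}, take 1 (1->1 ok)
  t14 'y' -> {1,2}, take 1 (1->1 ok)
  t15 'y' -> {1,2}, take 1 (1->1 ok)
  t16 'x' -> {0,3}, take 3 (1->3 ok)
  t17 'x' -> {0,3}, take 3 (3->3 ok)
  t18 'x' -> {0,3}, take 0 (3->0 ok)
  t19 'y' -> {1,2}, take 1 (0->1 ok)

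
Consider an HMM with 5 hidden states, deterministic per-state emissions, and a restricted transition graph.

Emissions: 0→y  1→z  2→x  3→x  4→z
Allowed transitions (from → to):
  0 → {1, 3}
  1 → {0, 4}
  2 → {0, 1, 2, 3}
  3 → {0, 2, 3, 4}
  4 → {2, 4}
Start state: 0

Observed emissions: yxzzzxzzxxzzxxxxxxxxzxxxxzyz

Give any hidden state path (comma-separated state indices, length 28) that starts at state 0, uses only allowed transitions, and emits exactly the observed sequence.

0,3,4,4,4,2,1,4,2,2,1,4,2,2,3,3,2,3,3,3,4,2,2,2,2,1,0,1

  [0] y  {0}  => 0  start
  [1] x  {2,3}  => 3  0->3 ok
  [2] z  {1,4}  => 4  3->4 ok
  [3] z  {1,4}  => 4  4->4 ok
  [4] z  {1,4}  => 4  4->4 ok
  [5] x  {2,3}  => 2  4->2 ok
  [6] z  {1,4}  => 1  2->1 ok
  [7] z  {1,4}  => 4  1->4 ok
  [8] x  {2,3}  => 2  4->2 ok
  [9] x  {2,3}  => 2  2->2 ok
  [10] z  {1,4}  => 1  2->1 ok
  [11] z  {1,4}  => 4  1->4 ok
  [12] x  {2,3}  => 2  4->2 ok
  [13] x  {2,3}  => 2  2->2 ok
  [14] x  {2,3}  => 3  2->3 ok
  [15] x  {2,3}  => 3  3->3 ok
  [16] x  {2,3}  => 2  3->2 ok
  [17] x  {2,3}  => 3  2->3 ok
  [18] x  {2,3}  => 3  3->3 ok
  [19] x  {2,3}  => 3  3->3 ok
  [20] z  {1,4}  => 4  3->4 ok
  [21] x  {2,3}  => 2  4->2 ok
  [22] x  {2,3}  => 2  2->2 ok
  [23] x  {2,3}  => 2  2->2 ok
  [24] x  {2,3}  => 2  2->2 ok
  [25] z  {1,4}  => 1  2->1 ok
  [26] y  {0}  => 0  1->0 ok
  [27] z  {1,4}  => 1  0->1 ok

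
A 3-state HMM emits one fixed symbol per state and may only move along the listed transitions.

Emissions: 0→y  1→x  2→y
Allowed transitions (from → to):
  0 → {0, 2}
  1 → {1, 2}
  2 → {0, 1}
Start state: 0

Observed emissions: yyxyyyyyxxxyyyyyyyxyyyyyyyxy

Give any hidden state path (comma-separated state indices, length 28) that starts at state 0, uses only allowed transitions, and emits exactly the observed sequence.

  0: obs=y cand={0,2} pick 0 [start]
  1: obs=y cand={0,2} pick 2 [0->2 ok]
  2: obs=x cand={1} pick 1 [2->1 ok]
  3: obs=y cand={0,2} pick 2 [1->2 ok]
  4: obs=y cand={0,2} pick 0 [2->0 ok]
  5: obs=y cand={0,2} pick 2 [0->2 ok]
  6: obs=y cand={0,2} pick 0 [2->0 ok]
  7: obs=y cand={0,2} pick 2 [0->2 ok]
  8: obs=x cand={1} pick 1 [2->1 ok]
  9: obs=x cand={1} pick 1 [1->1 ok]
  10: obs=x cand={1} pick 1 [1->1 ok]
  11: obs=y cand={0,2} pick 2 [1->2 ok]
  12: obs=y cand={0,2} pick 0 [2->0 ok]
  13: obs=y cand={0,2} pick 0 [0->0 ok]
  14: obs=y cand={0,2} pick 0 [0->0 ok]
  15: obs=y cand={0,2} pick 2 [0->2 ok]
  16: obs=y cand={0,2} pick 0 [2->0 ok]
  17: obs=y cand={0,2} pick 2 [0->2 ok]
  18: obs=x cand={1} pick 1 [2->1 ok]
  19: obs=y cand={0,2} pick 2 [1->2 ok]
  20: obs=y cand={0,2} pick 0 [2->0 ok]
  21: obs=y cand={0,2} pick 0 [0->0 ok]
  22: obs=y cand={0,2} pick 2 [0->2 ok]
  23: obs=y cand={0,2} pick 0 [2->0 ok]
  24: obs=y cand={0,2} pick 0 [0->0 ok]
  25: obs=y cand={0,2} pick 2 [0->2 ok]
  26: obs=x cand={1} pick 1 [2->1 ok]
  27: obs=y cand={0,2} pick 2 [1->2 ok]

0,2,1,2,0,2,0,2,1,1,1,2,0,0,0,2,0,2,1,2,0,0,2,0,0,2,1,2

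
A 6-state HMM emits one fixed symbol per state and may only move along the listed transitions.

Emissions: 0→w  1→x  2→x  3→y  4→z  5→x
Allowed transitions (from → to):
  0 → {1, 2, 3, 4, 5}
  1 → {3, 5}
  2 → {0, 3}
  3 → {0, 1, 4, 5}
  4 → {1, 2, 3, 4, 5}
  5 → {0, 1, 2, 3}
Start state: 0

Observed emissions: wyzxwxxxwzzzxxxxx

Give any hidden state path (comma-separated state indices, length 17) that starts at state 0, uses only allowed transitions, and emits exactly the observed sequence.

0,3,4,2,0,1,5,2,0,4,4,4,1,5,1,5,1

  pos 0: w in {0}, choose 0; start
  pos 1: y in {3}, choose 3; 0->3 ok
  pos 2: z in {4}, choose 4; 3->4 ok
  pos 3: x in {1,2,5}, choose 2; 4->2 ok
  pos 4: w in {0}, choose 0; 2->0 ok
  pos 5: x in {1,2,5}, choose 1; 0->1 ok
  pos 6: x in {1,2,5}, choose 5; 1->5 ok
  pos 7: x in {1,2,5}, choose 2; 5->2 ok
  pos 8: w in {0}, choose 0; 2->0 ok
  pos 9: z in {4}, choose 4; 0->4 ok
  pos 10: z in {4}, choose 4; 4->4 ok
  pos 11: z in {4}, choose 4; 4->4 ok
  pos 12: x in {1,2,5}, choose 1; 4->1 ok
  pos 13: x in {1,2,5}, choose 5; 1->5 ok
  pos 14: x in {1,2,5}, choose 1; 5->1 ok
  pos 15: x in {1,2,5}, choose 5; 1->5 ok
  pos 16: x in {1,2,5}, choose 1; 5->1 ok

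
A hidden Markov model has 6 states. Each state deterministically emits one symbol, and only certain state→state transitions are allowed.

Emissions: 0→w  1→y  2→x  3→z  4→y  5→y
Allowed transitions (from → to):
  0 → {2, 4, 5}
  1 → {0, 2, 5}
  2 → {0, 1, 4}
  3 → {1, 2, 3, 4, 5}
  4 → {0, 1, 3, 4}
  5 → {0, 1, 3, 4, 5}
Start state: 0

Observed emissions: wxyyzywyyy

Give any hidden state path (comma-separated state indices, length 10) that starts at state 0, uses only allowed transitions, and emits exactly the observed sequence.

  0: obs=w cand={0} pick 0 [start]
  1: obs=x cand={2} pick 2 [0->2 ok]
  2: obs=y cand={1,4,5} pick 1 [2->1 ok]
  3: obs=y cand={1,4,5} pick 5 [1->5 ok]
  4: obs=z cand={3} pick 3 [5->3 ok]
  5: obs=y cand={1,4,5} pick 1 [3->1 ok]
  6: obs=w cand={0} pick 0 [1->0 ok]
  7: obs=y cand={1,4,5} pick 4 [0->4 ok]
  8: obs=y cand={1,4,5} pick 1 [4->1 ok]
  9: obs=y cand={1,4,5} pick 5 [1->5 ok]

0,2,1,5,3,1,0,4,1,5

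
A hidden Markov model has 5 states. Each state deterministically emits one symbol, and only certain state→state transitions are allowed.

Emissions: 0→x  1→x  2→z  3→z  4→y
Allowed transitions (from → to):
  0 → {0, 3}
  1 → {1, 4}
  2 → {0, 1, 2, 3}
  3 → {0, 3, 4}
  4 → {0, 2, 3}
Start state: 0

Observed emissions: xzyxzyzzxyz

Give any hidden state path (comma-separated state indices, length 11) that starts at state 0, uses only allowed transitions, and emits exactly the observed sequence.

  [0] x  {0,1}  => 0  start
  [1] z  {2,3}  => 3  0->3 ok
  [2] y  {4}  => 4  3->4 ok
  [3] x  {0,1}  => 0  4->0 ok
  [4] z  {2,3}  => 3  0->3 ok
  [5] y  {4}  => 4  3->4 ok
  [6] z  {2,3}  => 2  4->2 ok
  [7] z  {2,3}  => 2  2->2 ok
  [8] x  {0,1}  => 1  2->1 ok
  [9] y  {4}  => 4  1->4 ok
  [10] z  {2,3}  => 3  4->3 ok

0,3,4,0,3,4,2,2,1,4,3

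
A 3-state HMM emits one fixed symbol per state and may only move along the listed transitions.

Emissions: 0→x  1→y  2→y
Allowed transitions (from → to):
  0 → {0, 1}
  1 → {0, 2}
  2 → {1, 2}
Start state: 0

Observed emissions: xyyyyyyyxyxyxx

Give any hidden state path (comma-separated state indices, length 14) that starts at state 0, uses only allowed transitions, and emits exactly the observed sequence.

0,1,2,1,2,2,2,1,0,1,0,1,0,0

  t0 'x' -> {0}, take 0 (start)
  t1 'y' -> {1,2}, take 1 (0->1 ok)
  t2 'y' -> {1,2}, take 2 (1->2 ok)
  t3 'y' -> {1,2}, take 1 (2->1 ok)
  t4 'y' -> {1,2}, take 2 (1->2 ok)
  t5 'y' -> {1,2}, take 2 (2->2 ok)
  t6 'y' -> {1,2}, take 2 (2->2 ok)
  t7 'y' -> {1,2}, take 1 (2->1 ok)
  t8 'x' -> {0}, take 0 (1->0 ok)
  t9 'y' -> {1,2}, take 1 (0->1 ok)
  t10 'x' -> {0}, take 0 (1->0 ok)
  t11 'y' -> {1,2}, take 1 (0->1 ok)
  t12 'x' -> {0}, take 0 (1->0 ok)
  t13 'x' -> {0}, take 0 (0->0 ok)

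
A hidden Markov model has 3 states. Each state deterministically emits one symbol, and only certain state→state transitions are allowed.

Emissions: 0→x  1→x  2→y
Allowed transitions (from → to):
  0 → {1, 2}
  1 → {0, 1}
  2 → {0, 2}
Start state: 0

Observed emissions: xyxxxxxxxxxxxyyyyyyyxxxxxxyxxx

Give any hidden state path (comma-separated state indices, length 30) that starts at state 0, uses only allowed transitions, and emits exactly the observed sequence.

0,2,0,1,0,1,1,1,1,0,1,1,0,2,2,2,2,2,2,2,0,1,1,1,1,0,2,0,1,0

  0: obs=x cand={0,1} pick 0 [start]
  1: obs=y cand={2} pick 2 [0->2 ok]
  2: obs=x cand={0,1} pick 0 [2->0 ok]
  3: obs=x cand={0,1} pick 1 [0->1 ok]
  4: obs=x cand={0,1} pick 0 [1->0 ok]
  5: obs=x cand={0,1} pick 1 [0->1 ok]
  6: obs=x cand={0,1} pick 1 [1->1 ok]
  7: obs=x cand={0,1} pick 1 [1->1 ok]
  8: obs=x cand={0,1} pick 1 [1->1 ok]
  9: obs=x cand={0,1} pick 0 [1->0 ok]
  10: obs=x cand={0,1} pick 1 [0->1 ok]
  11: obs=x cand={0,1} pick 1 [1->1 ok]
  12: obs=x cand={0,1} pick 0 [1->0 ok]
  13: obs=y cand={2} pick 2 [0->2 ok]
  14: obs=y cand={2} pick 2 [2->2 ok]
  15: obs=y cand={2} pick 2 [2->2 ok]
  16: obs=y cand={2} pick 2 [2->2 ok]
  17: obs=y cand={2} pick 2 [2->2 ok]
  18: obs=y cand={2} pick 2 [2->2 ok]
  19: obs=y cand={2} pick 2 [2->2 ok]
  20: obs=x cand={0,1} pick 0 [2->0 ok]
  21: obs=x cand={0,1} pick 1 [0->1 ok]
  22: obs=x cand={0,1} pick 1 [1->1 ok]
  23: obs=x cand={0,1} pick 1 [1->1 ok]
  24: obs=x cand={0,1} pick 1 [1->1 ok]
  25: obs=x cand={0,1} pick 0 [1->0 ok]
  26: obs=y cand={2} pick 2 [0->2 ok]
  27: obs=x cand={0,1} pick 0 [2->0 ok]
  28: obs=x cand={0,1} pick 1 [0->1 ok]
  29: obs=x cand={0,1} pick 0 [1->0 ok]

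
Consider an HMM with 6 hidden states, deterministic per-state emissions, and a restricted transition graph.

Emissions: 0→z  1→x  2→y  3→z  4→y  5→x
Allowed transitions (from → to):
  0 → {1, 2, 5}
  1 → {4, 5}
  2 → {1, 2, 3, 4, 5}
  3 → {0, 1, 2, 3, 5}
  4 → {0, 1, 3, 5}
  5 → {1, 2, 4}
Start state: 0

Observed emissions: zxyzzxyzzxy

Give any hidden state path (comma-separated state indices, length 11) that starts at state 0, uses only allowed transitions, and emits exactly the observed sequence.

  t0 'z' -> {0,3}, take 0 (start)
  t1 'x' -> {1,5}, take 5 (0->5 ok)
  t2 'y' -> {2,4}, take 2 (5->2 ok)
  t3 'z' -> {0,3}, take 3 (2->3 ok)
  t4 'z' -> {0,3}, take 0 (3->0 ok)
  t5 'x' -> {1,5}, take 1 (0->1 ok)
  t6 'y' -> {2,4}, take 4 (1->4 ok)
  t7 'z' -> {0,3}, take 3 (4->3 ok)
  t8 'z' -> {0,3}, take 0 (3->0 ok)
  t9 'x' -> {1,5}, take 5 (0->5 ok)
  t10 'y' -> {2,4}, take 2 (5->2 ok)

0,5,2,3,0,1,4,3,0,5,2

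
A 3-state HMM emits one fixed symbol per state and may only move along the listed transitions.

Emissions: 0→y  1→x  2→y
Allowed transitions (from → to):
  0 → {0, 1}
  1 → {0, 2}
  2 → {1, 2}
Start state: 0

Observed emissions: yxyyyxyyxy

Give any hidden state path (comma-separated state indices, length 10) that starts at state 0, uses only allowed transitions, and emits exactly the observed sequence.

  pos 0: y in {0,2}, choose 0; start
  pos 1: x in {1}, choose 1; 0->1 ok
  pos 2: y in {0,2}, choose 2; 1->2 ok
  pos 3: y in {0,2}, choose 2; 2->2 ok
  pos 4: y in {0,2}, choose 2; 2->2 ok
  pos 5: x in {1}, choose 1; 2->1 ok
  pos 6: y in {0,2}, choose 0; 1->0 ok
  pos 7: y in {0,2}, choose 0; 0->0 ok
  pos 8: x in {1}, choose 1; 0->1 ok
  pos 9: y in {0,2}, choose 0; 1->0 ok

0,1,2,2,2,1,0,0,1,0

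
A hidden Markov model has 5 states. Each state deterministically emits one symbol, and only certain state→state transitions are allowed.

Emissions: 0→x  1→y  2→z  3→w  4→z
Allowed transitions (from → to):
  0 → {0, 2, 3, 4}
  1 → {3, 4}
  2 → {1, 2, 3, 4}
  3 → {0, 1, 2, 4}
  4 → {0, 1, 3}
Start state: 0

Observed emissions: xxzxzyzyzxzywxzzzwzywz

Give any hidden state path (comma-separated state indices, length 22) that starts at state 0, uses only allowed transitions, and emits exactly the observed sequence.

0,0,4,0,2,1,4,1,4,0,4,1,3,0,2,2,4,3,2,1,3,4

  t0 'x' -> {0}, take 0 (start)
  t1 'x' -> {0}, take 0 (0->0 ok)
  t2 'z' -> {2,4}, take 4 (0->4 ok)
  t3 'x' -> {0}, take 0 (4->0 ok)
  t4 'z' -> {2,4}, take 2 (0->2 ok)
  t5 'y' -> {1}, take 1 (2->1 ok)
  t6 'z' -> {2,4}, take 4 (1->4 ok)
  t7 'y' -> {1}, take 1 (4->1 ok)
  t8 'z' -> {2,4}, take 4 (1->4 ok)
  t9 'x' -> {0}, take 0 (4->0 ok)
  t10 'z' -> {2,4}, take 4 (0->4 ok)
  t11 'y' -> {1}, take 1 (4->1 ok)
  t12 'w' -> {3}, take 3 (1->3 ok)
  t13 'x' -> {0}, take 0 (3->0 ok)
  t14 'z' -> {2,4}, take 2 (0->2 ok)
  t15 'z' -> {2,4}, take 2 (2->2 ok)
  t16 'z' -> {2,4}, take 4 (2->4 ok)
  t17 'w' -> {3}, take 3 (4->3 ok)
  t18 'z' -> {2,4}, take 2 (3->2 ok)
  t19 'y' -> {1}, take 1 (2->1 ok)
  t20 'w' -> {3}, take 3 (1->3 ok)
  t21 'z' -> {2,4}, take 4 (3->4 ok)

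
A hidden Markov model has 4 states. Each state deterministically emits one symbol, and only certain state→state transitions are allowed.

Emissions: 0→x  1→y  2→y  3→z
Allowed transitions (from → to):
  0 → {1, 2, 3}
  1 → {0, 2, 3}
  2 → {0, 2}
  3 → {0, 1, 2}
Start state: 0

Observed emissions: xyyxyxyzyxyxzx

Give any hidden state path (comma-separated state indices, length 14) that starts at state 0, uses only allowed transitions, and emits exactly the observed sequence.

0,2,2,0,2,0,1,3,2,0,2,0,3,0

  t0 'x' -> {0}, take 0 (start)
  t1 'y' -> {1,2}, take 2 (0->2 ok)
  t2 'y' -> {1,2}, take 2 (2->2 ok)
  t3 'x' -> {0}, take 0 (2->0 ok)
  t4 'y' -> {1,2}, take 2 (0->2 ok)
  t5 'x' -> {0}, take 0 (2->0 ok)
  t6 'y' -> {1,2}, take 1 (0->1 ok)
  t7 'z' -> {3}, take 3 (1->3 ok)
  t8 'y' -> {1,2}, take 2 (3->2 ok)
  t9 'x' -> {0}, take 0 (2->0 ok)
  t10 'y' -> {1,2}, take 2 (0->2 ok)
  t11 'x' -> {0}, take 0 (2->0 ok)
  t12 'z' -> {3}, take 3 (0->3 ok)
  t13 'x' -> {0}, take 0 (3->0 ok)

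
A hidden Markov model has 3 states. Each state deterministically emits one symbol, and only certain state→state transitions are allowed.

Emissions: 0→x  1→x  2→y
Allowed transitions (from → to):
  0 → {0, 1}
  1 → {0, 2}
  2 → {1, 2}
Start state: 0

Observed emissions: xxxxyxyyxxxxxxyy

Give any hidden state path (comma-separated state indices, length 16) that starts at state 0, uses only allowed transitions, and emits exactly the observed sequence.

0,0,0,1,2,1,2,2,1,0,0,0,0,1,2,2

  0: obs=x cand={0,1} pick 0 [start]
  1: obs=x cand={0,1} pick 0 [0->0 ok]
  2: obs=x cand={0,1} pick 0 [0->0 ok]
  3: obs=x cand={0,1} pick 1 [0->1 ok]
  4: obs=y cand={2} pick 2 [1->2 ok]
  5: obs=x cand={0,1} pick 1 [2->1 ok]
  6: obs=y cand={2} pick 2 [1->2 ok]
  7: obs=y cand={2} pick 2 [2->2 ok]
  8: obs=x cand={0,1} pick 1 [2->1 ok]
  9: obs=x cand={0,1} pick 0 [1->0 ok]
  10: obs=x cand={0,1} pick 0 [0->0 ok]
  11: obs=x cand={0,1} pick 0 [0->0 ok]
  12: obs=x cand={0,1} pick 0 [0->0 ok]
  13: obs=x cand={0,1} pick 1 [0->1 ok]
  14: obs=y cand={2} pick 2 [1->2 ok]
  15: obs=y cand={2} pick 2 [2->2 ok]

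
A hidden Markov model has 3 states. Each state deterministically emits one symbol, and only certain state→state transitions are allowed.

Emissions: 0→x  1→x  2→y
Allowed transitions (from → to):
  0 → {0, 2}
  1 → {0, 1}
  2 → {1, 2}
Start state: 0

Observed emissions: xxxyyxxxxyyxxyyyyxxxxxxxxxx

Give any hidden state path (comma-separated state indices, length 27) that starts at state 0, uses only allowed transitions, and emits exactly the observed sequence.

0,0,0,2,2,1,1,1,0,2,2,1,0,2,2,2,2,1,1,1,1,1,1,0,0,0,0

  0: obs=x cand={0,1} pick 0 [start]
  1: obs=x cand={0,1} pick 0 [0->0 ok]
  2: obs=x cand={0,1} pick 0 [0->0 ok]
  3: obs=y cand={2} pick 2 [0->2 ok]
  4: obs=y cand={2} pick 2 [2->2 ok]
  5: obs=x cand={0,1} pick 1 [2->1 ok]
  6: obs=x cand={0,1} pick 1 [1->1 ok]
  7: obs=x cand={0,1} pick 1 [1->1 ok]
  8: obs=x cand={0,1} pick 0 [1->0 ok]
  9: obs=y cand={2} pick 2 [0->2 ok]
  10: obs=y cand={2} pick 2 [2->2 ok]
  11: obs=x cand={0,1} pick 1 [2->1 ok]
  12: obs=x cand={0,1} pick 0 [1->0 ok]
  13: obs=y cand={2} pick 2 [0->2 ok]
  14: obs=y cand={2} pick 2 [2->2 ok]
  15: obs=y cand={2} pick 2 [2->2 ok]
  16: obs=y cand={2} pick 2 [2->2 ok]
  17: obs=x cand={0,1} pick 1 [2->1 ok]
  18: obs=x cand={0,1} pick 1 [1->1 ok]
  19: obs=x cand={0,1} pick 1 [1->1 ok]
  20: obs=x cand={0,1} pick 1 [1->1 ok]
  21: obs=x cand={0,1} pick 1 [1->1 ok]
  22: obs=x cand={0,1} pick 1 [1->1 ok]
  23: obs=x cand={0,1} pick 0 [1->0 ok]
  24: obs=x cand={0,1} pick 0 [0->0 ok]
  25: obs=x cand={0,1} pick 0 [0->0 ok]
  26: obs=x cand={0,1} pick 0 [0->0 ok]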